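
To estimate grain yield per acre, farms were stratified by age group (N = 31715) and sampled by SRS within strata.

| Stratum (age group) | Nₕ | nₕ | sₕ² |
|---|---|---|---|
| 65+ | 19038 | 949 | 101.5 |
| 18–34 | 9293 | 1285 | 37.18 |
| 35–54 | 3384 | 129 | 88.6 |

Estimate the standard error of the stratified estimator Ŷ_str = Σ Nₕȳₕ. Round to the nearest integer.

Var(Ŷ_str) = Σₕ Nₕ²(1 − fₕ)sₕ²/nₕ.
65+: 19038²·(1 − 949/19038)·101.5/949 = 3.6832883 × 10^7.
18–34: 9293²·(1 − 1285/9293)·37.18/1285 = 2.1532094 × 10^6.
35–54: 3384²·(1 − 129/3384)·88.6/129 = 7.5652861 × 10^6.
Sum = 4.6551379 × 10^7.
SE = √(4.6551379 × 10^7) = 6823.

6823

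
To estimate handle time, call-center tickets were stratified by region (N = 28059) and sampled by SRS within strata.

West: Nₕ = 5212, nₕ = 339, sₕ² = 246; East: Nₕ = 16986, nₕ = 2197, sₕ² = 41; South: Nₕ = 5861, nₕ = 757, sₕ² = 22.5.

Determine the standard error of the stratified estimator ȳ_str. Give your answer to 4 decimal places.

Var(ȳ_str) = Σₕ Wₕ²(1 − fₕ)sₕ²/nₕ with Wₕ = Nₕ/N, N = 28059.
West: Wₕ = 0.18575145; term = 0.18575145²·(1 − 0.06504221)·246/339 = 0.023409484.
East: Wₕ = 0.60536726; term = 0.60536726²·(1 − 0.12934181)·41/2197 = 0.0059544184.
South: Wₕ = 0.20888129; term = 0.20888129²·(1 − 0.12915885)·22.5/757 = 0.0011293398.
Sum = 0.030493242.
SE = √(0.030493242) = 0.1746.

0.1746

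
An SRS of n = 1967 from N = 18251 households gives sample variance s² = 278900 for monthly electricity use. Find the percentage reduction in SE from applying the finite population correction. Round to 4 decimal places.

5.5423

f = n/N = 1967/18251 = 0.10777492.
SE_no-fpc = √(s²/n) = 11.907541; SE_fpc = √((1−f)s²/n) = 11.247585.
Ratio = √(1−f) = 0.94457667. Reduction = 100·(1 − 0.94457667) = 5.5423%.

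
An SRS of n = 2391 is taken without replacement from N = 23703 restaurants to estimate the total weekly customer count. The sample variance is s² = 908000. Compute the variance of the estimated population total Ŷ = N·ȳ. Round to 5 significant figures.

Var(Ŷ) = N²·Var(ȳ) = N²·(1 − n/N)·s²/n.
f = 2391/23703 = 0.10087331; Var(ȳ) = 0.89912669·908000/2391 = 341.45004.
Var(Ŷ) = 23703² · 341.45004 = 1.9183763 × 10^11.

1.9184 × 10^11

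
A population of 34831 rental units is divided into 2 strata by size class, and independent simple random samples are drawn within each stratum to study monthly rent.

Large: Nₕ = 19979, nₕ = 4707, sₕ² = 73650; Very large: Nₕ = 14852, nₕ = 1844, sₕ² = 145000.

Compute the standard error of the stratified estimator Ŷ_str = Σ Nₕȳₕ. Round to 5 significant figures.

Var(Ŷ_str) = Σₕ Nₕ²(1 − fₕ)sₕ²/nₕ.
Large: 19979²·(1 − 4707/19979)·73650/4707 = 4.7741737 × 10^9.
Very large: 14852²·(1 − 1844/14852)·145000/1844 = 1.5191566 × 10^10.
Sum = 1.996574 × 10^10.
SE = √(1.996574 × 10^10) = 141300.

141300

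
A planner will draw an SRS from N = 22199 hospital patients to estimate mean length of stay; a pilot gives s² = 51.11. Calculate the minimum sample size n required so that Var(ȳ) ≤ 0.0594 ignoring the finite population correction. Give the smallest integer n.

861

Without fpc, n₀ = s²/D = 51.11/0.0594 = 860.4377.
Rounding up, n = 861.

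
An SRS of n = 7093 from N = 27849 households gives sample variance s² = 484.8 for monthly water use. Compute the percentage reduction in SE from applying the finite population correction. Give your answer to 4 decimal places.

f = n/N = 7093/27849 = 0.25469496.
SE_no-fpc = √(s²/n) = 0.26143656; SE_fpc = √((1−f)s²/n) = 0.22570093.
Ratio = √(1−f) = 0.86331051. Reduction = 100·(1 − 0.86331051) = 13.6689%.

13.6689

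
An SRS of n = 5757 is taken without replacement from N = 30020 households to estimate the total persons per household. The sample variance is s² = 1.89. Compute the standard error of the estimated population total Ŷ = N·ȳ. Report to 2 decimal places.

489.00

Var(Ŷ) = N²·Var(ȳ) = N²·(1 − n/N)·s²/n.
f = 5757/30020 = 0.19177215; Var(ȳ) = 0.80822785·1.89/5757 = 2.6533796 × 10^-4.
Var(Ŷ) = 30020² · (2.6533796 × 10^-4) = 239122.68.
SE(Ŷ) = √(239122.68) = 489.00.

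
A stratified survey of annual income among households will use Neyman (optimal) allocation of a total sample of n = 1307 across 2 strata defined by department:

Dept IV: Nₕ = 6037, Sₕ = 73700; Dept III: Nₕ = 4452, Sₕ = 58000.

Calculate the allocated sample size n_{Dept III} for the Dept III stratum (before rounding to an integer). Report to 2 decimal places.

479.97

Neyman allocation: nₕ = n·NₕSₕ / Σⱼ NⱼSⱼ.
Σ NⱼSⱼ = 6037·73700 + 4452·58000 = 7.031429 × 10^8.
n_{Dept III} = 1307·4452·58000 / (7.031429 × 10^8) = 479.97.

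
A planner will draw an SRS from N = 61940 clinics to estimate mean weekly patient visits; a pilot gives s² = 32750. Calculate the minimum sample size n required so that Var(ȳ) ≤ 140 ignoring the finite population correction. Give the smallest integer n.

Without fpc, n₀ = s²/D = 32750/140 = 233.9286.
Rounding up, n = 234.

234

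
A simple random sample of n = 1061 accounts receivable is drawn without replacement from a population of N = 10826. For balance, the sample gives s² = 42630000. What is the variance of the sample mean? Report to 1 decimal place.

36241.3

Under SRS without replacement, Var(ȳ) = (1 − f)·s²/n with f = n/N = 1061/10826 = 0.09800480.
Var(ȳ) = (1 − 0.09800480)·42630000/1061 = 0.90199520·40179.076 = 36241.334.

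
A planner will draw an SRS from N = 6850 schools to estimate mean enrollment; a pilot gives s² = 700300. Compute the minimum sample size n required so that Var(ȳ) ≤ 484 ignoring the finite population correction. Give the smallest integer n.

1447

Without fpc, n₀ = s²/D = 700300/484 = 1446.9008.
Rounding up, n = 1447.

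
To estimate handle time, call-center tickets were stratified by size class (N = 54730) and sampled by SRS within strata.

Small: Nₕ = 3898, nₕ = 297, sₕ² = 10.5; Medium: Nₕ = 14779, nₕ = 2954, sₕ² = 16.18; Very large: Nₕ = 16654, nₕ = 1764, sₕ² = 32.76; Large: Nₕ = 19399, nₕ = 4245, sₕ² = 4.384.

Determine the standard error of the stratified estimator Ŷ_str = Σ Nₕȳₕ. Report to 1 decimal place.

Var(Ŷ_str) = Σₕ Nₕ²(1 − fₕ)sₕ²/nₕ.
Small: 3898²·(1 − 297/3898)·10.5/297 = 496246.9.
Medium: 14779²·(1 − 2954/14779)·16.18/2954 = 957225.42.
Very large: 16654²·(1 − 1764/16654)·32.76/1764 = 4.6053068 × 10^6.
Large: 19399²·(1 − 4245/19399)·4.384/4245 = 303598.4.
Sum = 6.3623775 × 10^6.
SE = √(6.3623775 × 10^6) = 2522.4.

2522.4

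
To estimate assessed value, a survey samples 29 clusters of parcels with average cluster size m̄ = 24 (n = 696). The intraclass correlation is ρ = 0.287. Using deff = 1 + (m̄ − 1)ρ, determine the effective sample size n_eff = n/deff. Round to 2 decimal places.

91.57

deff = 1 + (24 − 1)·0.287 = 1 + 6.601 = 7.601.
n_eff = 696 / 7.601 = 91.57.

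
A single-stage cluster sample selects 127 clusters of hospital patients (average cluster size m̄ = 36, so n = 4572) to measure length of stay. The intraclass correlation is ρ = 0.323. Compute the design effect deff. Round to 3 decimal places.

12.305

deff = 1 + (36 − 1)·0.323 = 1 + 11.305 = 12.305.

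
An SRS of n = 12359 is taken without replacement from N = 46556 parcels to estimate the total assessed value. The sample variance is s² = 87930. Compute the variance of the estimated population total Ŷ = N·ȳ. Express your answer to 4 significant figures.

Var(Ŷ) = N²·Var(ȳ) = N²·(1 − n/N)·s²/n.
f = 12359/46556 = 0.26546525; Var(ȳ) = 0.73453475·87930/12359 = 5.2259601.
Var(Ŷ) = 46556² · 5.2259601 = 1.1327065 × 10^10.

1.133 × 10^10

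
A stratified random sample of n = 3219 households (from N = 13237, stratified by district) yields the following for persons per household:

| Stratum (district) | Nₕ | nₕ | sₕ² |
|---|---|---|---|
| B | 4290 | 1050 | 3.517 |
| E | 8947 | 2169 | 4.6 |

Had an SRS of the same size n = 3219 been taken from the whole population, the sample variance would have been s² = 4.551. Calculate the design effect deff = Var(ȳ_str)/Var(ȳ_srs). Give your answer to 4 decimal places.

0.9343

Var(ȳ_str) = Σ Wₕ²(1−fₕ)sₕ²/nₕ with Wₕ = Nₕ/13237:
  B: (4290/13237)²·(1−1050/4290)·3.517/1050 = 2.6570898 × 10^-4
  E: (8947/13237)²·(1−2169/8947)·4.6/2169 = 7.3400352 × 10^-4
  → Var(ȳ_str) = 9.997125 × 10^-4.
Var(ȳ_srs) = (1 − 3219/13237)·4.551/3219 = 0.0010699841.
deff = (9.997125 × 10^-4) / 0.0010699841 = 0.9343.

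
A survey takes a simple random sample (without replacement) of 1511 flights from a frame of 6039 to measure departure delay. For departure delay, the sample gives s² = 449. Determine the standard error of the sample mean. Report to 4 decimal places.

Under SRS without replacement, Var(ȳ) = (1 − f)·s²/n with f = n/N = 1511/6039 = 0.25020699.
Var(ȳ) = (1 − 0.25020699)·449/1511 = 0.74979301·0.2971542 = 0.22280414.
SE(ȳ) = √(0.22280414) = 0.4720.

0.4720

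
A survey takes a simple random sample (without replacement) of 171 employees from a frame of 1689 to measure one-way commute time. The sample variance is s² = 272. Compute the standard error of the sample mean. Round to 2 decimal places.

1.20

Under SRS without replacement, Var(ȳ) = (1 − f)·s²/n with f = n/N = 171/1689 = 0.10124334.
Var(ȳ) = (1 − 0.10124334)·272/171 = 0.89875666·1.5906433 = 1.4296012.
SE(ȳ) = √(1.4296012) = 1.20.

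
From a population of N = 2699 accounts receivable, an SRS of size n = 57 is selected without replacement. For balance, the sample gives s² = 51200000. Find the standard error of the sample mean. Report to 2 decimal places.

Under SRS without replacement, Var(ȳ) = (1 − f)·s²/n with f = n/N = 57/2699 = 0.02111893.
Var(ȳ) = (1 − 0.02111893)·51200000/57 = 0.97888107·898245.61 = 879275.63.
SE(ȳ) = √(879275.63) = 937.70.

937.70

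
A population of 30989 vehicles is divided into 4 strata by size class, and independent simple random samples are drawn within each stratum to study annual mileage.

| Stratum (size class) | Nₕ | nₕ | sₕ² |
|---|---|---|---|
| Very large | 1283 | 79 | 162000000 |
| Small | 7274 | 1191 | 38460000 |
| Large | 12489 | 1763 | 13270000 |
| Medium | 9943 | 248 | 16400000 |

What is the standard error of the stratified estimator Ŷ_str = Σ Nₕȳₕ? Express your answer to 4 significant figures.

3.461 × 10^6

Var(Ŷ_str) = Σₕ Nₕ²(1 − fₕ)sₕ²/nₕ.
Very large: 1283²·(1 − 79/1283)·162000000/79 = 3.1676783 × 10^12.
Small: 7274²·(1 − 1191/7274)·38460000/1191 = 1.4288566 × 10^12.
Large: 12489²·(1 − 1763/12489)·13270000/1763 = 1.0082868 × 10^12.
Medium: 9943²·(1 − 248/9943)·16400000/248 = 6.3746658 × 10^12.
Sum = 1.1979488 × 10^13.
SE = √(1.1979488 × 10^13) = 3.461 × 10^6.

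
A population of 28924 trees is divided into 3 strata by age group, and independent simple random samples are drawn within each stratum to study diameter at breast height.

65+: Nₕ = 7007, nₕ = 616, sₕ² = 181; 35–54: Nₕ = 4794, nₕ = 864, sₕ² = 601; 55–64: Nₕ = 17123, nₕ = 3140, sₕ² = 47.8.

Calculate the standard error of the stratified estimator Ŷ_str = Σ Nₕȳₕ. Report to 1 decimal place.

Var(Ŷ_str) = Σₕ Nₕ²(1 − fₕ)sₕ²/nₕ.
65+: 7007²·(1 − 616/7007)·181/616 = 1.315827 × 10^7.
35–54: 4794²·(1 − 864/4794)·601/864 = 1.3105431 × 10^7.
55–64: 17123²·(1 − 3140/17123)·47.8/3140 = 3.64484 × 10^6.
Sum = 2.9908541 × 10^7.
SE = √(2.9908541 × 10^7) = 5468.9.

5468.9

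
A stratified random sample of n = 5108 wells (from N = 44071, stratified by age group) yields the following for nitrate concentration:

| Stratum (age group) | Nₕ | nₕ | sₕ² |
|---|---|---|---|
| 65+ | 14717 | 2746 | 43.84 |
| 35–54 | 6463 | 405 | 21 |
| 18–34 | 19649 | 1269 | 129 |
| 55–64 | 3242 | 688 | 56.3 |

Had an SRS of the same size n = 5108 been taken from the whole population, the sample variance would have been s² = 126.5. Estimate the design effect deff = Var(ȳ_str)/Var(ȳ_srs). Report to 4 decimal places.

Var(ȳ_str) = Σ Wₕ²(1−fₕ)sₕ²/nₕ with Wₕ = Nₕ/44071:
  65+: (14717/44071)²·(1−2746/14717)·43.84/2746 = 0.0014481512
  35–54: (6463/44071)²·(1−405/6463)·21/405 = 0.0010452541
  18–34: (19649/44071)²·(1−1269/19649)·129/1269 = 0.018902021
  55–64: (3242/44071)²·(1−688/3242)·56.3/688 = 3.4885749 × 10^-4
  → Var(ȳ_str) = 0.021744284.
Var(ȳ_srs) = (1 − 5108/44071)·126.5/5108 = 0.021894706.
deff = 0.021744284 / 0.021894706 = 0.9931.

0.9931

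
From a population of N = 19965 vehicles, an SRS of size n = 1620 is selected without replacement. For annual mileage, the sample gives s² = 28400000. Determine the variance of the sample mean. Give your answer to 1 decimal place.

16108.4

Under SRS without replacement, Var(ȳ) = (1 − f)·s²/n with f = n/N = 1620/19965 = 0.08114200.
Var(ȳ) = (1 − 0.08114200)·28400000/1620 = 0.91885800·17530.864 = 16108.375.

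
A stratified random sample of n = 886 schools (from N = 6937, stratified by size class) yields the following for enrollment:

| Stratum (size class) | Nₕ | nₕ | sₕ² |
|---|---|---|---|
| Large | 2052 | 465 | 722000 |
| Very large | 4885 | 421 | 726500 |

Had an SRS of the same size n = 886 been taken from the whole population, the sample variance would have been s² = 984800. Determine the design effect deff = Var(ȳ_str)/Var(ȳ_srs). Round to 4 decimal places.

Var(ȳ_str) = Σ Wₕ²(1−fₕ)sₕ²/nₕ with Wₕ = Nₕ/6937:
  Large: (2052/6937)²·(1−465/2052)·722000/465 = 105.07397
  Very large: (4885/6937)²·(1−421/4885)·726500/421 = 781.98584
  → Var(ȳ_str) = 887.05981.
Var(ȳ_srs) = (1 − 886/6937)·984800/886 = 969.54903.
deff = 887.05981 / 969.54903 = 0.9149.

0.9149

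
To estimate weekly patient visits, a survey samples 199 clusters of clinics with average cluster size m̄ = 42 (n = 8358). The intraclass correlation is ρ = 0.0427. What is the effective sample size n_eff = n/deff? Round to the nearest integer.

deff = 1 + (42 − 1)·0.0427 = 1 + 1.7507 = 2.7507.
n_eff = 8358 / 2.7507 = 3038.

3038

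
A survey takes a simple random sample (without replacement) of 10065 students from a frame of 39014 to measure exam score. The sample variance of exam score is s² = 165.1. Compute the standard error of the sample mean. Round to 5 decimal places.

Under SRS without replacement, Var(ȳ) = (1 − f)·s²/n with f = n/N = 10065/39014 = 0.25798431.
Var(ȳ) = (1 − 0.25798431)·165.1/10065 = 0.74201569·0.016403378 = 0.012171564.
SE(ȳ) = √(0.012171564) = 0.11032.

0.11032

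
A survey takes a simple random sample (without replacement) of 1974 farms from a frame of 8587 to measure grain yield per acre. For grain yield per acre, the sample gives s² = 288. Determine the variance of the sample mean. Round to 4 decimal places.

Under SRS without replacement, Var(ȳ) = (1 − f)·s²/n with f = n/N = 1974/8587 = 0.22988238.
Var(ȳ) = (1 − 0.22988238)·288/1974 = 0.77011762·0.14589666 = 0.11235759.

0.1124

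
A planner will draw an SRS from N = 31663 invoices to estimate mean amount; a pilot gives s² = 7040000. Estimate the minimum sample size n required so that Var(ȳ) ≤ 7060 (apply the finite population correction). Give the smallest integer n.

967

Without fpc, n₀ = s²/D = 7040000/7060 = 997.1671.
With fpc, (1 − n/N)·s²/n ≤ D requires n ≥ n₀/(1 + n₀/N) = 997.1671/(1 + 997.1671/31663) = 966.7220.
Rounding up, n = 967.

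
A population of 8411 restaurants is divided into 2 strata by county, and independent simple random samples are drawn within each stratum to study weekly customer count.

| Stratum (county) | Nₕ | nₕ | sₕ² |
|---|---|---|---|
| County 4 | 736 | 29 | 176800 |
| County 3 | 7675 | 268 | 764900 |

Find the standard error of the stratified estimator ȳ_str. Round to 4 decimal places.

48.3562

Var(ȳ_str) = Σₕ Wₕ²(1 − fₕ)sₕ²/nₕ with Wₕ = Nₕ/N, N = 8411.
County 4: Wₕ = 0.08750446; term = 0.08750446²·(1 − 0.03940217)·176800/29 = 44.842129.
County 3: Wₕ = 0.91249554; term = 0.91249554²·(1 − 0.03491857)·764900/268 = 2293.482.
Sum = 2338.3241.
SE = √(2338.3241) = 48.3562.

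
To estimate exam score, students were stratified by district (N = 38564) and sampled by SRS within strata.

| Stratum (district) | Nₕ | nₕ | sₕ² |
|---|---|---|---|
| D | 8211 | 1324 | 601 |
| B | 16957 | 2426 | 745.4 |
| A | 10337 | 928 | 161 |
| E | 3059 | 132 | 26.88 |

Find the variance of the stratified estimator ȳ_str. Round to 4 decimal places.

0.0807

Var(ȳ_str) = Σₕ Wₕ²(1 − fₕ)sₕ²/nₕ with Wₕ = Nₕ/N, N = 38564.
D: Wₕ = 0.21291878; term = 0.21291878²·(1 − 0.16124711)·601/1324 = 0.017260305.
B: Wₕ = 0.43971061; term = 0.43971061²·(1 − 0.14306776)·745.4/2426 = 0.050907171.
A: Wₕ = 0.26804792; term = 0.26804792²·(1 − 0.08977460)·161/928 = 0.011346234.
E: Wₕ = 0.07932268; term = 0.07932268²·(1 − 0.04315136)·26.88/132 = 0.0012260082.
Sum = 0.080739718.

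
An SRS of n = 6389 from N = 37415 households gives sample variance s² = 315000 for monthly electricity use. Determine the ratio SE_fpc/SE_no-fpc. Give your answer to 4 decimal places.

f = n/N = 6389/37415 = 0.17076039.
SE_no-fpc = √(s²/n) = 7.0216444; SE_fpc = √((1−f)s²/n) = 6.3940916.
Ratio = √(1−f) = 0.91062594.

0.9106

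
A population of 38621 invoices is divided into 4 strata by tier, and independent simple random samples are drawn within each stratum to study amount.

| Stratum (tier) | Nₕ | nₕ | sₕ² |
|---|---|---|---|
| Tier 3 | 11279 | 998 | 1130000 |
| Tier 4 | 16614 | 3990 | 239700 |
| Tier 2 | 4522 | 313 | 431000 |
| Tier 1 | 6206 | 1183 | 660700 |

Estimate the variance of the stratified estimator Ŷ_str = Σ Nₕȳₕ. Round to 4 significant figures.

Var(Ŷ_str) = Σₕ Nₕ²(1 − fₕ)sₕ²/nₕ.
Tier 3: 11279²·(1 − 998/11279)·1130000/998 = 1.3129671 × 10^11.
Tier 4: 16614²·(1 − 3990/16614)·239700/3990 = 1.2599878 × 10^10.
Tier 2: 4522²·(1 − 313/4522)·431000/313 = 2.6208515 × 10^10.
Tier 1: 6206²·(1 − 1183/6206)·660700/1183 = 1.7409829 × 10^10.
Sum = 1.8751493 × 10^11.

1.875 × 10^11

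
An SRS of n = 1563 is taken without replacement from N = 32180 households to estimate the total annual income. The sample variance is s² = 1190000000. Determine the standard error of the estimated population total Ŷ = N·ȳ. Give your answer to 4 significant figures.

Var(Ŷ) = N²·Var(ȳ) = N²·(1 − n/N)·s²/n.
f = 1563/32180 = 0.04857054; Var(ȳ) = 0.95142946·1190000000/1563 = 724376.88.
Var(Ŷ) = 32180² · 724376.88 = 7.5013022 × 10^14.
SE(Ŷ) = √(7.5013022 × 10^14) = 2.739 × 10^7.

2.739 × 10^7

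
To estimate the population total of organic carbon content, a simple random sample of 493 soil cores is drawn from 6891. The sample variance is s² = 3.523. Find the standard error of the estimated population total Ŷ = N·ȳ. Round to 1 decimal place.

Var(Ŷ) = N²·Var(ȳ) = N²·(1 − n/N)·s²/n.
f = 493/6891 = 0.07154259; Var(ȳ) = 0.92845741·3.523/493 = 0.0066347981.
Var(Ŷ) = 6891² · 0.0066347981 = 315059.23.
SE(Ŷ) = √(315059.23) = 561.3.

561.3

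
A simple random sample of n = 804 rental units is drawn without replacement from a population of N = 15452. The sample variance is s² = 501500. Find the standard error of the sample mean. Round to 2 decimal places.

24.32

Under SRS without replacement, Var(ȳ) = (1 − f)·s²/n with f = n/N = 804/15452 = 0.05203210.
Var(ȳ) = (1 − 0.05203210)·501500/804 = 0.94796790·623.75622 = 591.30087.
SE(ȳ) = √(591.30087) = 24.32.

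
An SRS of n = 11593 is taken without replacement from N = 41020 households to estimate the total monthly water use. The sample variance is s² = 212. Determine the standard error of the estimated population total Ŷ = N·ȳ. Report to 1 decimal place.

4698.3

Var(Ŷ) = N²·Var(ȳ) = N²·(1 − n/N)·s²/n.
f = 11593/41020 = 0.28261824; Var(ȳ) = 0.71738176·212/11593 = 0.013118687.
Var(Ŷ) = 41020² · 0.013118687 = 2.2074033 × 10^7.
SE(Ŷ) = √(2.2074033 × 10^7) = 4698.3.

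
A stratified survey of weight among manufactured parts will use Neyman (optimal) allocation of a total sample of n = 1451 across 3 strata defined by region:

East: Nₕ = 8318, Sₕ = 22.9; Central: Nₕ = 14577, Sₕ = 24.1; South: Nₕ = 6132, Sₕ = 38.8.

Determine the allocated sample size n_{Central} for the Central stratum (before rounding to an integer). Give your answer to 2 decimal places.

653.76

Neyman allocation: nₕ = n·NₕSₕ / Σⱼ NⱼSⱼ.
Σ NⱼSⱼ = 8318·22.9 + 14577·24.1 + 6132·38.8 = 779709.5.
n_{Central} = 1451·14577·24.1 / 779709.5 = 653.76.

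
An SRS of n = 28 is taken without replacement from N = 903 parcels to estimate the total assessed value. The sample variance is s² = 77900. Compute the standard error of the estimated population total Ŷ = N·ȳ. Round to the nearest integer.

Var(Ŷ) = N²·Var(ȳ) = N²·(1 − n/N)·s²/n.
f = 28/903 = 0.03100775; Var(ȳ) = 0.96899225·77900/28 = 2695.8749.
Var(Ŷ) = 903² · 2695.8749 = 2.1982407 × 10^9.
SE(Ŷ) = √(2.1982407 × 10^9) = 46885.

46885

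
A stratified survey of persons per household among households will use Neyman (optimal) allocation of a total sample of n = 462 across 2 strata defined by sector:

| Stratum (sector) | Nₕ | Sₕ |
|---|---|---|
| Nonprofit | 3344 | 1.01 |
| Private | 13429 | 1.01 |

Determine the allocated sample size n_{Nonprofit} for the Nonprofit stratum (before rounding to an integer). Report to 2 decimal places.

Neyman allocation: nₕ = n·NₕSₕ / Σⱼ NⱼSⱼ.
Σ NⱼSⱼ = 3344·1.01 + 13429·1.01 = 16940.73.
n_{Nonprofit} = 462·3344·1.01 / 16940.73 = 92.11.

92.11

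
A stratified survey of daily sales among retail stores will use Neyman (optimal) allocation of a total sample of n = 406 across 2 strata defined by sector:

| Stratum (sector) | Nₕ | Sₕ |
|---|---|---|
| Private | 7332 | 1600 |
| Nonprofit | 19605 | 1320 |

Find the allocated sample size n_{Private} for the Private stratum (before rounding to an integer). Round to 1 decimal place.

Neyman allocation: nₕ = n·NₕSₕ / Σⱼ NⱼSⱼ.
Σ NⱼSⱼ = 7332·1600 + 19605·1320 = 3.76098 × 10^7.
n_{Private} = 406·7332·1600 / (3.76098 × 10^7) = 126.6.

126.6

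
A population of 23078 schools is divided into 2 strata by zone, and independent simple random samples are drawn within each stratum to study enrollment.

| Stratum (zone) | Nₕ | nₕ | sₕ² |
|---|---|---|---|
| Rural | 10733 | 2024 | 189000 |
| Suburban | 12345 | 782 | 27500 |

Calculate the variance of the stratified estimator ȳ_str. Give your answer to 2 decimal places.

25.81

Var(ȳ_str) = Σₕ Wₕ²(1 − fₕ)sₕ²/nₕ with Wₕ = Nₕ/N, N = 23078.
Rural: Wₕ = 0.46507496; term = 0.46507496²·(1 − 0.18857729)·189000/2024 = 16.388695.
Suburban: Wₕ = 0.53492504; term = 0.53492504²·(1 − 0.06334548)·27500/782 = 9.4252141.
Sum = 25.813909.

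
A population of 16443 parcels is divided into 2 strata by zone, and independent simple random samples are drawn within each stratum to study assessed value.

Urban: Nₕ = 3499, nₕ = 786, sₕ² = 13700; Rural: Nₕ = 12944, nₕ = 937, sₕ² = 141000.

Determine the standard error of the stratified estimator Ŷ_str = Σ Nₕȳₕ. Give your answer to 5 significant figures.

153470

Var(Ŷ_str) = Σₕ Nₕ²(1 − fₕ)sₕ²/nₕ.
Urban: 3499²·(1 − 786/3499)·13700/786 = 1.6545952 × 10^8.
Rural: 12944²·(1 − 937/12944)·141000/937 = 2.3387432 × 10^10.
Sum = 2.3552892 × 10^10.
SE = √(2.3552892 × 10^10) = 153470.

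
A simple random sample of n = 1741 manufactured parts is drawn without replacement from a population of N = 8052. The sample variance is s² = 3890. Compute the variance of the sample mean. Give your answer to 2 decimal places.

1.75

Under SRS without replacement, Var(ȳ) = (1 − f)·s²/n with f = n/N = 1741/8052 = 0.21621957.
Var(ȳ) = (1 − 0.21621957)·3890/1741 = 0.78378043·2.2343481 = 1.7512383.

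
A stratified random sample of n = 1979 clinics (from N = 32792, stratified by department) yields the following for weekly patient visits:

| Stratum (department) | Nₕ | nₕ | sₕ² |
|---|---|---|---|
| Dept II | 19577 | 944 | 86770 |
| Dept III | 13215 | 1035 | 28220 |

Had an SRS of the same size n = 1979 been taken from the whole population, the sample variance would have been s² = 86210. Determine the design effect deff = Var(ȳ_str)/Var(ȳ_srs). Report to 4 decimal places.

0.8615

Var(ȳ_str) = Σ Wₕ²(1−fₕ)sₕ²/nₕ with Wₕ = Nₕ/32792:
  Dept II: (19577/32792)²·(1−944/19577)·86770/944 = 31.181049
  Dept III: (13215/32792)²·(1−1035/13215)·28220/1035 = 4.0812698
  → Var(ȳ_str) = 35.262319.
Var(ȳ_srs) = (1 − 1979/32792)·86210/1979 = 40.93341.
deff = 35.262319 / 40.93341 = 0.8615.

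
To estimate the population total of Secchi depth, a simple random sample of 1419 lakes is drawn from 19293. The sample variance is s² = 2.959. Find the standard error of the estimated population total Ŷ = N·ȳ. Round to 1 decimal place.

848.0

Var(Ŷ) = N²·Var(ȳ) = N²·(1 − n/N)·s²/n.
f = 1419/19293 = 0.07354999; Var(ȳ) = 0.92645001·2.959/1419 = 0.0019318996.
Var(Ŷ) = 19293² · 0.0019318996 = 719091.38.
SE(Ŷ) = √(719091.38) = 848.0.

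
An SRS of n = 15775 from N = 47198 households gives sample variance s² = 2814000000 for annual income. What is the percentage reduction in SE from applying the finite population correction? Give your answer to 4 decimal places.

18.4053

f = n/N = 15775/47198 = 0.33423026.
SE_no-fpc = √(s²/n) = 422.35473; SE_fpc = √((1−f)s²/n) = 344.61913.
Ratio = √(1−f) = 0.81594714. Reduction = 100·(1 − 0.81594714) = 18.4053%.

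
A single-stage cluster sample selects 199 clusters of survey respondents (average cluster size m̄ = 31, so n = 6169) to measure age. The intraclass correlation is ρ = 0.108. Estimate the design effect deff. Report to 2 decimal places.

4.24

deff = 1 + (31 − 1)·0.108 = 1 + 3.24 = 4.24.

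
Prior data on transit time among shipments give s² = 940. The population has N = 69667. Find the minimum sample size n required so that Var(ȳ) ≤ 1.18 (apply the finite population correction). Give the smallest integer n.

Without fpc, n₀ = s²/D = 940/1.18 = 796.6102.
With fpc, (1 − n/N)·s²/n ≤ D requires n ≥ n₀/(1 + n₀/N) = 796.6102/(1 + 796.6102/69667) = 787.6043.
Rounding up, n = 788.

788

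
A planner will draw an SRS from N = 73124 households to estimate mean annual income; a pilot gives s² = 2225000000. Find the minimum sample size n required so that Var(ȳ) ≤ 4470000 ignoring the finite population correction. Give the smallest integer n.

498

Without fpc, n₀ = s²/D = 2225000000/4470000 = 497.7629.
Rounding up, n = 498.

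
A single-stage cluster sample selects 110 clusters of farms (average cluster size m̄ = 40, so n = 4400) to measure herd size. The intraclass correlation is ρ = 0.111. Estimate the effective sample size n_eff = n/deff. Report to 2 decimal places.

825.67

deff = 1 + (40 − 1)·0.111 = 1 + 4.329 = 5.329.
n_eff = 4400 / 5.329 = 825.67.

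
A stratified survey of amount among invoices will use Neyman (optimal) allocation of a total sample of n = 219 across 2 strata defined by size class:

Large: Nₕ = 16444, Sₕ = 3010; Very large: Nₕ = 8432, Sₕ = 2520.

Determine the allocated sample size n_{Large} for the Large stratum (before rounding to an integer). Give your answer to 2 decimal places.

153.22

Neyman allocation: nₕ = n·NₕSₕ / Σⱼ NⱼSⱼ.
Σ NⱼSⱼ = 16444·3010 + 8432·2520 = 7.074508 × 10^7.
n_{Large} = 219·16444·3010 / (7.074508 × 10^7) = 153.22.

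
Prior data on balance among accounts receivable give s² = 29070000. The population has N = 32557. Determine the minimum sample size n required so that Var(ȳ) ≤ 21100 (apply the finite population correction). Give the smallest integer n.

Without fpc, n₀ = s²/D = 29070000/21100 = 1377.7251.
With fpc, (1 − n/N)·s²/n ≤ D requires n ≥ n₀/(1 + n₀/N) = 1377.7251/(1 + 1377.7251/32557) = 1321.7905.
Rounding up, n = 1322.

1322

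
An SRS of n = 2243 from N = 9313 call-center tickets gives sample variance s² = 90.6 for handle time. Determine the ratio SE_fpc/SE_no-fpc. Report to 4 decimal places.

f = n/N = 2243/9313 = 0.24084613.
SE_no-fpc = √(s²/n) = 0.20097844; SE_fpc = √((1−f)s²/n) = 0.17511138.
Ratio = √(1−f) = 0.87129437.

0.8713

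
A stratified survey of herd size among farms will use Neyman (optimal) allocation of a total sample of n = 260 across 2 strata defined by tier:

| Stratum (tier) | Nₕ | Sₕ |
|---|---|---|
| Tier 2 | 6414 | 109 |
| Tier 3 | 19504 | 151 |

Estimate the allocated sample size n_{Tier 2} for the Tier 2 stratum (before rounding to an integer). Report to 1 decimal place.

49.9

Neyman allocation: nₕ = n·NₕSₕ / Σⱼ NⱼSⱼ.
Σ NⱼSⱼ = 6414·109 + 19504·151 = 3.64423 × 10^6.
n_{Tier 2} = 260·6414·109 / (3.64423 × 10^6) = 49.9.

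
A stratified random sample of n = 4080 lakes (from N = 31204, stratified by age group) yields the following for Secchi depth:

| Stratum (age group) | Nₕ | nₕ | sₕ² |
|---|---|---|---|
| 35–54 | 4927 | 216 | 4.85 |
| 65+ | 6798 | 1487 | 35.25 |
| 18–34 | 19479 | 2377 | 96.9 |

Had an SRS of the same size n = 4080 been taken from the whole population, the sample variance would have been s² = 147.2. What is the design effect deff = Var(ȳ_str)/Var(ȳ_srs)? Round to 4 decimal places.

Var(ȳ_str) = Σ Wₕ²(1−fₕ)sₕ²/nₕ with Wₕ = Nₕ/31204:
  35–54: (4927/31204)²·(1−216/4927)·4.85/216 = 5.3525794 × 10^-4
  65+: (6798/31204)²·(1−1487/6798)·35.25/1487 = 8.7899231 × 10^-4
  18–34: (19479/31204)²·(1−2377/19479)·96.9/2377 = 0.013947219
  → Var(ȳ_str) = 0.015361469.
Var(ȳ_srs) = (1 − 4080/31204)·147.2/4080 = 0.031361087.
deff = 0.015361469 / 0.031361087 = 0.4898.

0.4898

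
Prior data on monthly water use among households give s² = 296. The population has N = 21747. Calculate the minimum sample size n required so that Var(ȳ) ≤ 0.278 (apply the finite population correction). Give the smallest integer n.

Without fpc, n₀ = s²/D = 296/0.278 = 1064.7482.
With fpc, (1 − n/N)·s²/n ≤ D requires n ≥ n₀/(1 + n₀/N) = 1064.7482/(1 + 1064.7482/21747) = 1015.0506.
Rounding up, n = 1016.

1016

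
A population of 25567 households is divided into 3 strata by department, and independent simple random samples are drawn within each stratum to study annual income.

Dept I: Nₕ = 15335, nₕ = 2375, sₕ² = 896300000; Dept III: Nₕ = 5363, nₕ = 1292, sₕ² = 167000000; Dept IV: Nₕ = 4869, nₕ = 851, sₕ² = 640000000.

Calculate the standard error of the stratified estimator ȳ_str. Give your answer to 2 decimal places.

Var(ȳ_str) = Σₕ Wₕ²(1 − fₕ)sₕ²/nₕ with Wₕ = Nₕ/N, N = 25567.
Dept I: Wₕ = 0.59979661; term = 0.59979661²·(1 − 0.15487447)·896300000/2375 = 114741.1.
Dept III: Wₕ = 0.20976258; term = 0.20976258²·(1 − 0.24090994)·167000000/1292 = 4317.2114.
Dept IV: Wₕ = 0.19044080; term = 0.19044080²·(1 − 0.17477922)·640000000/851 = 22508.19.
Sum = 141566.5.
SE = √(141566.5) = 376.25.

376.25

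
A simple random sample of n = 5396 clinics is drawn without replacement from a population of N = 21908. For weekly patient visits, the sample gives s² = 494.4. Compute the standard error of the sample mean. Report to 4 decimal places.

Under SRS without replacement, Var(ȳ) = (1 − f)·s²/n with f = n/N = 5396/21908 = 0.24630272.
Var(ȳ) = (1 − 0.24630272)·494.4/5396 = 0.75369728·0.091623425 = 0.069056326.
SE(ȳ) = √(0.069056326) = 0.2628.

0.2628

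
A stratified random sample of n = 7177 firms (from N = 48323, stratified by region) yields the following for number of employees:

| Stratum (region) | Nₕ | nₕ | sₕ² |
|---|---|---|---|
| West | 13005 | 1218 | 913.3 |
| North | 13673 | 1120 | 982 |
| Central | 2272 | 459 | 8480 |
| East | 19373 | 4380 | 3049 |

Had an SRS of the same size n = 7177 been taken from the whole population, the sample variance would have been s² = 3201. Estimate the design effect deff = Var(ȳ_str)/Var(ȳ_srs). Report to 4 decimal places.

0.6131

Var(ȳ_str) = Σ Wₕ²(1−fₕ)sₕ²/nₕ with Wₕ = Nₕ/48323:
  West: (13005/48323)²·(1−1218/13005)·913.3/1218 = 0.049223448
  North: (13673/48323)²·(1−1120/13673)·982/1120 = 0.064446158
  Central: (2272/48323)²·(1−459/2272)·8480/459 = 0.032589787
  East: (19373/48323)²·(1−4380/19373)·3049/4380 = 0.086588648
  → Var(ȳ_str) = 0.23284804.
Var(ȳ_srs) = (1 − 7177/48323)·3201/7177 = 0.37976633.
deff = 0.23284804 / 0.37976633 = 0.6131.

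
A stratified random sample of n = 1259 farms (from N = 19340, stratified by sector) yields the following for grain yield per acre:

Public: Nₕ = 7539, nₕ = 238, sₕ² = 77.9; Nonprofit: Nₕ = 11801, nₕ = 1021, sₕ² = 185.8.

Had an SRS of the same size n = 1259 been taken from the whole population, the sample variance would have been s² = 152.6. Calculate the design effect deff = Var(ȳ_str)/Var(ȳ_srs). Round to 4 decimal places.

0.9713

Var(ȳ_str) = Σ Wₕ²(1−fₕ)sₕ²/nₕ with Wₕ = Nₕ/19340:
  Public: (7539/19340)²·(1−238/7539)·77.9/238 = 0.048166341
  Nonprofit: (11801/19340)²·(1−1021/11801)·185.8/1021 = 0.061893437
  → Var(ȳ_str) = 0.11005978.
Var(ȳ_srs) = (1 − 1259/19340)·152.6/1259 = 0.11331692.
deff = 0.11005978 / 0.11331692 = 0.9713.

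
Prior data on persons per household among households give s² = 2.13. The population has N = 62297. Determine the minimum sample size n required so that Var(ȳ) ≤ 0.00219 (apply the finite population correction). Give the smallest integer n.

958

Without fpc, n₀ = s²/D = 2.13/0.00219 = 972.6027.
With fpc, (1 − n/N)·s²/n ≤ D requires n ≥ n₀/(1 + n₀/N) = 972.6027/(1 + 972.6027/62297) = 957.6515.
Rounding up, n = 958.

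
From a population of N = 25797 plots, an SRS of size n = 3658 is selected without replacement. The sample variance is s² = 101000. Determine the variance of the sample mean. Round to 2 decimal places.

Under SRS without replacement, Var(ȳ) = (1 − f)·s²/n with f = n/N = 3658/25797 = 0.14179943.
Var(ȳ) = (1 − 0.14179943)·101000/3658 = 0.85820057·27.610716 = 23.695532.

23.70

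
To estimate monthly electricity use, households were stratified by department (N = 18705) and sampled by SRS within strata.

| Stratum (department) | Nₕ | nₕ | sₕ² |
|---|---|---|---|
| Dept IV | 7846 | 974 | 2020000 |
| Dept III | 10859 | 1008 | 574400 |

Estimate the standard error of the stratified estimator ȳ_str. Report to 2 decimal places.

22.22

Var(ȳ_str) = Σₕ Wₕ²(1 − fₕ)sₕ²/nₕ with Wₕ = Nₕ/N, N = 18705.
Dept IV: Wₕ = 0.41946004; term = 0.41946004²·(1 − 0.12413969)·2020000/974 = 319.60123.
Dept III: Wₕ = 0.58053996; term = 0.58053996²·(1 − 0.09282623)·574400/1008 = 174.22426.
Sum = 493.82549.
SE = √(493.82549) = 22.22.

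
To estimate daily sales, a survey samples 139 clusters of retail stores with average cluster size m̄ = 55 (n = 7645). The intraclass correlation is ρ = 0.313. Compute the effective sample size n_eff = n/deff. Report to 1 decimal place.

deff = 1 + (55 − 1)·0.313 = 1 + 16.902 = 17.902.
n_eff = 7645 / 17.902 = 427.0.

427.0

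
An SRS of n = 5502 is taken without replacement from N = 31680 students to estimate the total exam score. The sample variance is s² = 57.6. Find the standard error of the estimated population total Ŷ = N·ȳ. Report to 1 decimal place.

Var(Ŷ) = N²·Var(ȳ) = N²·(1 − n/N)·s²/n.
f = 5502/31680 = 0.17367424; Var(ȳ) = 0.82632576·57.6/5502 = 0.0086507386.
Var(Ŷ) = 31680² · 0.0086507386 = 8.682075 × 10^6.
SE(Ŷ) = √(8.682075 × 10^6) = 2946.5.

2946.5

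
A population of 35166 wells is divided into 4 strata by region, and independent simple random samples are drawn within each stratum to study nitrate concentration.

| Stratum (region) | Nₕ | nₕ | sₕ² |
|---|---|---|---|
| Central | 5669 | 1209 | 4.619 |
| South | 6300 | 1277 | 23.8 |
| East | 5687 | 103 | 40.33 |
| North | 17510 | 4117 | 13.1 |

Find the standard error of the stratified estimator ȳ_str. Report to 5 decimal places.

0.10589

Var(ȳ_str) = Σₕ Wₕ²(1 − fₕ)sₕ²/nₕ with Wₕ = Nₕ/N, N = 35166.
Central: Wₕ = 0.16120685; term = 0.16120685²·(1 − 0.21326513)·4.619/1209 = 7.811187 × 10^-5.
South: Wₕ = 0.17915032; term = 0.17915032²·(1 − 0.20269841)·23.8/1277 = 4.7691814 × 10^-4.
East: Wₕ = 0.16171871; term = 0.16171871²·(1 − 0.01811148)·40.33/103 = 0.010054806.
North: Wₕ = 0.49792413; term = 0.49792413²·(1 − 0.23512279)·13.1/4117 = 6.0340444 × 10^-4.
Sum = 0.01121324.
SE = √(0.01121324) = 0.10589.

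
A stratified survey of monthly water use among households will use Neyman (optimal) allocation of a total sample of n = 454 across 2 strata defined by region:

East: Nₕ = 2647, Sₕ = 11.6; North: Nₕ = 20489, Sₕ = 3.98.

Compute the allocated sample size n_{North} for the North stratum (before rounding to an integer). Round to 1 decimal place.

329.8

Neyman allocation: nₕ = n·NₕSₕ / Σⱼ NⱼSⱼ.
Σ NⱼSⱼ = 2647·11.6 + 20489·3.98 = 112251.42.
n_{North} = 454·20489·3.98 / 112251.42 = 329.8.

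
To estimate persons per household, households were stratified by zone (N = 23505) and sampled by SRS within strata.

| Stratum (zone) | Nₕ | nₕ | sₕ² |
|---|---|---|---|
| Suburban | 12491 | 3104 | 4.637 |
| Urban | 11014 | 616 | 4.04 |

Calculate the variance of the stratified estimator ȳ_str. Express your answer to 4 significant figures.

Var(ȳ_str) = Σₕ Wₕ²(1 − fₕ)sₕ²/nₕ with Wₕ = Nₕ/N, N = 23505.
Suburban: Wₕ = 0.53141885; term = 0.53141885²·(1 − 0.24849892)·4.637/3104 = 3.1704353 × 10^-4.
Urban: Wₕ = 0.46858115; term = 0.46858115²·(1 − 0.05592882)·4.04/616 = 0.0013594869.
Sum = 0.0016765304.

0.001677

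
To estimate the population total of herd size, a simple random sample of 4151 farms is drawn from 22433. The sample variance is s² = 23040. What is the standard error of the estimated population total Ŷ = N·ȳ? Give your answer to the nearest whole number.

Var(Ŷ) = N²·Var(ȳ) = N²·(1 − n/N)·s²/n.
f = 4151/22433 = 0.18503990; Var(ȳ) = 0.81496010·23040/4151 = 4.5234114.
Var(Ŷ) = 22433² · 4.5234114 = 2.2763592 × 10^9.
SE(Ŷ) = √(2.2763592 × 10^9) = 47711.

47711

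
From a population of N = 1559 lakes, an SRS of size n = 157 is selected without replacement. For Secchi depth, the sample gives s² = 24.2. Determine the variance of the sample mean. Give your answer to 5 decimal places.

0.13862

Under SRS without replacement, Var(ȳ) = (1 − f)·s²/n with f = n/N = 157/1559 = 0.10070558.
Var(ȳ) = (1 − 0.10070558)·24.2/157 = 0.89929442·0.15414013 = 0.13861736.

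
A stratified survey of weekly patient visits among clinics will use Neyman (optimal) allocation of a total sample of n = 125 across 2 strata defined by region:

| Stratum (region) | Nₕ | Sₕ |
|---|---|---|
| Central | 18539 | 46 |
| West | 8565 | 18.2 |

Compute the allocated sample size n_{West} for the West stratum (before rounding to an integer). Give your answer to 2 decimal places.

Neyman allocation: nₕ = n·NₕSₕ / Σⱼ NⱼSⱼ.
Σ NⱼSⱼ = 18539·46 + 8565·18.2 = 1.008677 × 10^6.
n_{West} = 125·8565·18.2 / (1.008677 × 10^6) = 19.32.

19.32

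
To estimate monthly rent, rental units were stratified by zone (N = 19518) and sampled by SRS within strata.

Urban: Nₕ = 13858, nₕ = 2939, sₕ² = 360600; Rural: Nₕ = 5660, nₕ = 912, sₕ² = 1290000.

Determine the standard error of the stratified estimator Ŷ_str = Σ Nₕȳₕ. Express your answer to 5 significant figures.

237860

Var(Ŷ_str) = Σₕ Nₕ²(1 − fₕ)sₕ²/nₕ.
Urban: 13858²·(1 − 2939/13858)·360600/2939 = 1.8565624 × 10^10.
Rural: 5660²·(1 − 912/5660)·1290000/912 = 3.8012113 × 10^10.
Sum = 5.6577737 × 10^10.
SE = √(5.6577737 × 10^10) = 237860.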